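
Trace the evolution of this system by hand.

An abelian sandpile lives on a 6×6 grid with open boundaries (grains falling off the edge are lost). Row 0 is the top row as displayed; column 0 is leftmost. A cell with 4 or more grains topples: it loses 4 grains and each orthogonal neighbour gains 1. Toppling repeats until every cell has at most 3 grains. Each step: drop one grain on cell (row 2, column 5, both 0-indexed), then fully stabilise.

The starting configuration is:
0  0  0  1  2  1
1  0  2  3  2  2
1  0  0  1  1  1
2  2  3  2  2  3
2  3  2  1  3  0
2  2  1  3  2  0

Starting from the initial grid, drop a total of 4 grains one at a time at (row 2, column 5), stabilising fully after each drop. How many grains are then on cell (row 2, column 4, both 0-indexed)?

t=0: 0  0  0  1  2  1
1  0  2  3  2  2
1  0  0  1  1  1
2  2  3  2  2  3
2  3  2  1  3  0
2  2  1  3  2  0
t=1: 0  0  0  1  2  1
1  0  2  3  2  2
1  0  0  1  1  2
2  2  3  2  2  3
2  3  2  1  3  0
2  2  1  3  2  0
t=2: 0  0  0  1  2  1
1  0  2  3  2  2
1  0  0  1  1  3
2  2  3  2  2  3
2  3  2  1  3  0
2  2  1  3  2  0
t=3: 0  0  0  1  2  1
1  0  2  3  2  3
1  0  0  1  2  1
2  2  3  2  3  0
2  3  2  1  3  1
2  2  1  3  2  0
t=4: 0  0  0  1  2  1
1  0  2  3  2  3
1  0  0  1  2  2
2  2  3  2  3  0
2  3  2  1  3  1
2  2  1  3  2  0

2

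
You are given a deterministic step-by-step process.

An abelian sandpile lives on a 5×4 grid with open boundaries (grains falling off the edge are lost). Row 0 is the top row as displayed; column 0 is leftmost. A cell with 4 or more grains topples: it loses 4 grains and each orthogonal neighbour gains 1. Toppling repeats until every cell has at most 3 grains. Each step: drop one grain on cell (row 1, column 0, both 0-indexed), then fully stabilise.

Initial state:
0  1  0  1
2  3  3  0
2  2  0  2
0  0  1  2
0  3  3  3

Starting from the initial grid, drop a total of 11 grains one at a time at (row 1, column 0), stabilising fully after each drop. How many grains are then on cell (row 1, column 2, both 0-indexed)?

1

gen 0: 0  1  0  1
2  3  3  0
2  2  0  2
0  0  1  2
0  3  3  3
gen 1: 0  1  0  1
3  3  3  0
2  2  0  2
0  0  1  2
0  3  3  3
gen 2: 1  2  1  1
1  1  0  1
3  3  1  2
0  0  1  2
0  3  3  3
gen 3: 1  2  1  1
2  1  0  1
3  3  1  2
0  0  1  2
0  3  3  3
gen 4: 1  2  1  1
3  1  0  1
3  3  1  2
0  0  1  2
0  3  3  3
gen 5: 2  2  1  1
1  3  0  1
1  0  2  2
1  1  1  2
0  3  3  3
gen 6: 2  2  1  1
2  3  0  1
1  0  2  2
1  1  1  2
0  3  3  3
gen 7: 2  2  1  1
3  3  0  1
1  0  2  2
1  1  1  2
0  3  3  3
gen 8: 3  3  1  1
1  0  1  1
2  1  2  2
1  1  1  2
0  3  3  3
gen 9: 3  3  1  1
2  0  1  1
2  1  2  2
1  1  1  2
0  3  3  3
gen 10: 3  3  1  1
3  0  1  1
2  1  2  2
1  1  1  2
0  3  3  3
gen 11: 1  0  2  1
1  2  1  1
3  1  2  2
1  1  1  2
0  3  3  3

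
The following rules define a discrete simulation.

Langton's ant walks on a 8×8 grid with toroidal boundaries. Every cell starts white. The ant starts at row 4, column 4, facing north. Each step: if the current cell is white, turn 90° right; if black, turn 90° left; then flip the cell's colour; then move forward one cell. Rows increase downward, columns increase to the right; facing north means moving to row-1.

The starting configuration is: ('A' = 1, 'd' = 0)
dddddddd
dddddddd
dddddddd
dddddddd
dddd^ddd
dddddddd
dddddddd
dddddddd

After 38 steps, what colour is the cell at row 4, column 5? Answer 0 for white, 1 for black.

step 0: dddddddd
dddddddd
dddddddd
dddddddd
dddd^ddd
dddddddd
dddddddd
dddddddd
step 1: dddddddd
dddddddd
dddddddd
dddddddd
ddddA>dd
dddddddd
dddddddd
dddddddd
step 2: dddddddd
dddddddd
dddddddd
dddddddd
ddddAAdd
dddddvdd
dddddddd
dddddddd
step 3: dddddddd
dddddddd
dddddddd
dddddddd
ddddAAdd
dddd<Add
dddddddd
dddddddd
step 4: dddddddd
dddddddd
dddddddd
dddddddd
dddd^Add
ddddAAdd
dddddddd
dddddddd
step 5: dddddddd
dddddddd
dddddddd
dddddddd
ddd<dAdd
ddddAAdd
dddddddd
dddddddd
step 6: dddddddd
dddddddd
dddddddd
ddd^dddd
dddAdAdd
ddddAAdd
dddddddd
dddddddd
step 7: dddddddd
dddddddd
dddddddd
dddA>ddd
dddAdAdd
ddddAAdd
dddddddd
dddddddd
step 8: dddddddd
dddddddd
dddddddd
dddAAddd
dddAvAdd
ddddAAdd
dddddddd
dddddddd
step 9: dddddddd
dddddddd
dddddddd
dddAAddd
ddd<AAdd
ddddAAdd
dddddddd
dddddddd
step 10: dddddddd
dddddddd
dddddddd
dddAAddd
ddddAAdd
dddvAAdd
dddddddd
dddddddd
step 11: dddddddd
dddddddd
dddddddd
dddAAddd
ddddAAdd
dd<AAAdd
dddddddd
dddddddd
step 12: dddddddd
dddddddd
dddddddd
dddAAddd
dd^dAAdd
ddAAAAdd
dddddddd
dddddddd
step 13: dddddddd
dddddddd
dddddddd
dddAAddd
ddA>AAdd
ddAAAAdd
dddddddd
dddddddd
step 14: dddddddd
dddddddd
dddddddd
dddAAddd
ddAAAAdd
ddAvAAdd
dddddddd
dddddddd
step 15: dddddddd
dddddddd
dddddddd
dddAAddd
ddAAAAdd
ddAd>Add
dddddddd
dddddddd
step 16: dddddddd
dddddddd
dddddddd
dddAAddd
ddAA^Add
ddAddAdd
dddddddd
dddddddd
step 17: dddddddd
dddddddd
dddddddd
dddAAddd
ddA<dAdd
ddAddAdd
dddddddd
dddddddd
step 18: dddddddd
dddddddd
dddddddd
dddAAddd
ddAddAdd
ddAvdAdd
dddddddd
dddddddd
step 19: dddddddd
dddddddd
dddddddd
dddAAddd
ddAddAdd
dd<AdAdd
dddddddd
dddddddd
step 20: dddddddd
dddddddd
dddddddd
dddAAddd
ddAddAdd
dddAdAdd
ddvddddd
dddddddd
step 21: dddddddd
dddddddd
dddddddd
dddAAddd
ddAddAdd
dddAdAdd
d<Addddd
dddddddd
step 22: dddddddd
dddddddd
dddddddd
dddAAddd
ddAddAdd
d^dAdAdd
dAAddddd
dddddddd
step 23: dddddddd
dddddddd
dddddddd
dddAAddd
ddAddAdd
dA>AdAdd
dAAddddd
dddddddd
step 24: dddddddd
dddddddd
dddddddd
dddAAddd
ddAddAdd
dAAAdAdd
dAvddddd
dddddddd
step 25: dddddddd
dddddddd
dddddddd
dddAAddd
ddAddAdd
dAAAdAdd
dAd>dddd
dddddddd
step 26: dddddddd
dddddddd
dddddddd
dddAAddd
ddAddAdd
dAAAdAdd
dAdAdddd
dddvdddd
step 27: dddddddd
dddddddd
dddddddd
dddAAddd
ddAddAdd
dAAAdAdd
dAdAdddd
dd<Adddd
step 28: dddddddd
dddddddd
dddddddd
dddAAddd
ddAddAdd
dAAAdAdd
dA^Adddd
ddAAdddd
step 29: dddddddd
dddddddd
dddddddd
dddAAddd
ddAddAdd
dAAAdAdd
dAA>dddd
ddAAdddd
step 30: dddddddd
dddddddd
dddddddd
dddAAddd
ddAddAdd
dAA^dAdd
dAAddddd
ddAAdddd
step 31: dddddddd
dddddddd
dddddddd
dddAAddd
ddAddAdd
dA<ddAdd
dAAddddd
ddAAdddd
step 32: dddddddd
dddddddd
dddddddd
dddAAddd
ddAddAdd
dAdddAdd
dAvddddd
ddAAdddd
step 33: dddddddd
dddddddd
dddddddd
dddAAddd
ddAddAdd
dAdddAdd
dAd>dddd
ddAAdddd
step 34: dddddddd
dddddddd
dddddddd
dddAAddd
ddAddAdd
dAdddAdd
dAdAdddd
ddAvdddd
step 35: dddddddd
dddddddd
dddddddd
dddAAddd
ddAddAdd
dAdddAdd
dAdAdddd
ddAd>ddd
step 36: ddddvddd
dddddddd
dddddddd
dddAAddd
ddAddAdd
dAdddAdd
dAdAdddd
ddAdAddd
step 37: ddd<Addd
dddddddd
dddddddd
dddAAddd
ddAddAdd
dAdddAdd
dAdAdddd
ddAdAddd
step 38: dddAAddd
dddddddd
dddddddd
dddAAddd
ddAddAdd
dAdddAdd
dAdAdddd
ddA^Addd

1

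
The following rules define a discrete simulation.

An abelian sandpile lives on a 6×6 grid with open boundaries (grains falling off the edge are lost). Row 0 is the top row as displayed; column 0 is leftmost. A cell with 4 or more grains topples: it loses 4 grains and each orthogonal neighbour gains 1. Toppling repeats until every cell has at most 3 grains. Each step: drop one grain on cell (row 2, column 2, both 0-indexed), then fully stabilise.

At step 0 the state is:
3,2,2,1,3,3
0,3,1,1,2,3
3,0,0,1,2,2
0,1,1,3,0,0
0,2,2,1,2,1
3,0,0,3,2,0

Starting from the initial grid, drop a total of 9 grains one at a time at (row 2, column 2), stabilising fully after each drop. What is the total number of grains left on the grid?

62

gen 0: 3,2,2,1,3,3
0,3,1,1,2,3
3,0,0,1,2,2
0,1,1,3,0,0
0,2,2,1,2,1
3,0,0,3,2,0
gen 1: 3,2,2,1,3,3
0,3,1,1,2,3
3,0,1,1,2,2
0,1,1,3,0,0
0,2,2,1,2,1
3,0,0,3,2,0
gen 2: 3,2,2,1,3,3
0,3,1,1,2,3
3,0,2,1,2,2
0,1,1,3,0,0
0,2,2,1,2,1
3,0,0,3,2,0
gen 3: 3,2,2,1,3,3
0,3,1,1,2,3
3,0,3,1,2,2
0,1,1,3,0,0
0,2,2,1,2,1
3,0,0,3,2,0
gen 4: 3,2,2,1,3,3
0,3,2,1,2,3
3,1,0,2,2,2
0,1,2,3,0,0
0,2,2,1,2,1
3,0,0,3,2,0
gen 5: 3,2,2,1,3,3
0,3,2,1,2,3
3,1,1,2,2,2
0,1,2,3,0,0
0,2,2,1,2,1
3,0,0,3,2,0
gen 6: 3,2,2,1,3,3
0,3,2,1,2,3
3,1,2,2,2,2
0,1,2,3,0,0
0,2,2,1,2,1
3,0,0,3,2,0
gen 7: 3,2,2,1,3,3
0,3,2,1,2,3
3,1,3,2,2,2
0,1,2,3,0,0
0,2,2,1,2,1
3,0,0,3,2,0
gen 8: 3,2,2,1,3,3
0,3,3,1,2,3
3,2,0,3,2,2
0,1,3,3,0,0
0,2,2,1,2,1
3,0,0,3,2,0
gen 9: 3,2,2,1,3,3
0,3,3,1,2,3
3,2,1,3,2,2
0,1,3,3,0,0
0,2,2,1,2,1
3,0,0,3,2,0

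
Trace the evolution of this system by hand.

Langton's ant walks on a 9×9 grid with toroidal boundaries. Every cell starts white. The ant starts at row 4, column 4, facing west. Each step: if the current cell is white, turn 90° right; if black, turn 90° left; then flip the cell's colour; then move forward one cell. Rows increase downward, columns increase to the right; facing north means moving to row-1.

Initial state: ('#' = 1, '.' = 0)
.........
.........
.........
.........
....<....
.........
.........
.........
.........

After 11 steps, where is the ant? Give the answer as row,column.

6,5

step 0: .........
.........
.........
.........
....<....
.........
.........
.........
.........
step 1: .........
.........
.........
....^....
....#....
.........
.........
.........
.........
step 2: .........
.........
.........
....#>...
....#....
.........
.........
.........
.........
step 3: .........
.........
.........
....##...
....#v...
.........
.........
.........
.........
step 4: .........
.........
.........
....##...
....<#...
.........
.........
.........
.........
step 5: .........
.........
.........
....##...
.....#...
....v....
.........
.........
.........
step 6: .........
.........
.........
....##...
.....#...
...<#....
.........
.........
.........
step 7: .........
.........
.........
....##...
...^.#...
...##....
.........
.........
.........
step 8: .........
.........
.........
....##...
...#>#...
...##....
.........
.........
.........
step 9: .........
.........
.........
....##...
...###...
...#v....
.........
.........
.........
step 10: .........
.........
.........
....##...
...###...
...#.>...
.........
.........
.........
step 11: .........
.........
.........
....##...
...###...
...#.#...
.....v...
.........
.........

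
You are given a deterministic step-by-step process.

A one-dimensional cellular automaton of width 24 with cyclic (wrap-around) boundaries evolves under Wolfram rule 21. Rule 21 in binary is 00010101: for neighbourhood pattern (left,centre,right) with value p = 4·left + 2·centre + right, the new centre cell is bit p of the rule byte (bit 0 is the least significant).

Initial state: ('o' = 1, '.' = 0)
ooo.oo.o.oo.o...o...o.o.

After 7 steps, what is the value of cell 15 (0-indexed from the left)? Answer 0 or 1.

gen 0: ooo.oo.o.oo.o...o...o.o.
gen 1: .......o....ooo.ooo.o.o.
gen 2: oooooo.oooo.........o.oo
gen 3: ...........oooooooo.o...
gen 4: oooooooooo..........oooo
gen 5: ..........ooooooooo.....
gen 6: ooooooooo..........ooooo
gen 7: .........ooooooooo......

1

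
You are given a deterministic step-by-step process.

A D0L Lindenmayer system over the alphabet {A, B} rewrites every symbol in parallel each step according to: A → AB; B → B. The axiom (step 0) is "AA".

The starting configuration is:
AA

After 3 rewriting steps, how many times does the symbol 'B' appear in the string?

6

step 0: AA
step 1: ABAB
step 2: ABBABB
step 3: ABBBABBB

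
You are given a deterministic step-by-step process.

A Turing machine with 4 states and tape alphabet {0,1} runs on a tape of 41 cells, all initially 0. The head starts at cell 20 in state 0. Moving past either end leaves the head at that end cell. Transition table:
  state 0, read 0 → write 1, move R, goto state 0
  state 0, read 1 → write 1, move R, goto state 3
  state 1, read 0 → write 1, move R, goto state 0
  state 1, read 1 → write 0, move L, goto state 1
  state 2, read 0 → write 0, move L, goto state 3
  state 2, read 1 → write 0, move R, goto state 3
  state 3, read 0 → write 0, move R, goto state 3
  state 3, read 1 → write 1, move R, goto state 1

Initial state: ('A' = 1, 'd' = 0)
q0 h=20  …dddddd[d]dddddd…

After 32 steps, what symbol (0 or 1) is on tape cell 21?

0) q0 h=20  …dddddd[d]dddddd…
1) q0 h=21  …dddddA[d]dddddd…
2) q0 h=22  …ddddAA[d]dddddd…
3) q0 h=23  …dddAAA[d]dddddd…
4) q0 h=24  …ddAAAA[d]dddddd…
5) q0 h=25  …dAAAAA[d]dddddd…
6) q0 h=26  …AAAAAA[d]dddddd…
7) q0 h=27  …AAAAAA[d]dddddd…
8) q0 h=28  …AAAAAA[d]dddddd…
9) q0 h=29  …AAAAAA[d]dddddd…
10) q0 h=30  …AAAAAA[d]dddddd…
11) q0 h=31  …AAAAAA[d]dddddd…
12) q0 h=32  …AAAAAA[d]dddddd…
13) q0 h=33  …AAAAAA[d]dddddd…
14) q0 h=34  …AAAAAA[d]dddddd|
15) q0 h=35  …AAAAAA[d]ddddd|
16) q0 h=36  …AAAAAA[d]dddd|
17) q0 h=37  …AAAAAA[d]ddd|
18) q0 h=38  …AAAAAA[d]dd|
19) q0 h=39  …AAAAAA[d]d|
20) q0 h=40  …AAAAAA[d]|
21) q0 h=40  …AAAAAA[A]|
22) q3 h=40  …AAAAAA[A]|
23) q1 h=40  …AAAAAA[A]|
24) q1 h=39  …AAAAAA[A]d|
25) q1 h=38  …AAAAAA[A]dd|
26) q1 h=37  …AAAAAA[A]ddd|
27) q1 h=36  …AAAAAA[A]dddd|
28) q1 h=35  …AAAAAA[A]ddddd|
29) q1 h=34  …AAAAAA[A]dddddd|
30) q1 h=33  …AAAAAA[A]dddddd…
31) q1 h=32  …AAAAAA[A]dddddd…
32) q1 h=31  …AAAAAA[A]dddddd…

1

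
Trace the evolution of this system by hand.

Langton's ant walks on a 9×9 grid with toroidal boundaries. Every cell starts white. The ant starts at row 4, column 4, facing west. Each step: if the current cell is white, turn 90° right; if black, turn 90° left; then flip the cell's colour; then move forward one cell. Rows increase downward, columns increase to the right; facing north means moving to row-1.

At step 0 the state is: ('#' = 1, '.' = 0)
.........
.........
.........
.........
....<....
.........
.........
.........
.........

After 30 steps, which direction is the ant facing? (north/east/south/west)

step 0: .........
.........
.........
.........
....<....
.........
.........
.........
.........
step 1: .........
.........
.........
....^....
....#....
.........
.........
.........
.........
step 2: .........
.........
.........
....#>...
....#....
.........
.........
.........
.........
step 3: .........
.........
.........
....##...
....#v...
.........
.........
.........
.........
step 4: .........
.........
.........
....##...
....<#...
.........
.........
.........
.........
step 5: .........
.........
.........
....##...
.....#...
....v....
.........
.........
.........
step 6: .........
.........
.........
....##...
.....#...
...<#....
.........
.........
.........
step 7: .........
.........
.........
....##...
...^.#...
...##....
.........
.........
.........
step 8: .........
.........
.........
....##...
...#>#...
...##....
.........
.........
.........
step 9: .........
.........
.........
....##...
...###...
...#v....
.........
.........
.........
step 10: .........
.........
.........
....##...
...###...
...#.>...
.........
.........
.........
step 11: .........
.........
.........
....##...
...###...
...#.#...
.....v...
.........
.........
step 12: .........
.........
.........
....##...
...###...
...#.#...
....<#...
.........
.........
step 13: .........
.........
.........
....##...
...###...
...#^#...
....##...
.........
.........
step 14: .........
.........
.........
....##...
...###...
...##>...
....##...
.........
.........
step 15: .........
.........
.........
....##...
...##^...
...##....
....##...
.........
.........
step 16: .........
.........
.........
....##...
...#<....
...##....
....##...
.........
.........
step 17: .........
.........
.........
....##...
...#.....
...#v....
....##...
.........
.........
step 18: .........
.........
.........
....##...
...#.....
...#.>...
....##...
.........
.........
step 19: .........
.........
.........
....##...
...#.....
...#.#...
....#v...
.........
.........
step 20: .........
.........
.........
....##...
...#.....
...#.#...
....#.>..
.........
.........
step 21: .........
.........
.........
....##...
...#.....
...#.#...
....#.#..
......v..
.........
step 22: .........
.........
.........
....##...
...#.....
...#.#...
....#.#..
.....<#..
.........
step 23: .........
.........
.........
....##...
...#.....
...#.#...
....#^#..
.....##..
.........
step 24: .........
.........
.........
....##...
...#.....
...#.#...
....##>..
.....##..
.........
step 25: .........
.........
.........
....##...
...#.....
...#.#^..
....##...
.....##..
.........
step 26: .........
.........
.........
....##...
...#.....
...#.##>.
....##...
.....##..
.........
step 27: .........
.........
.........
....##...
...#.....
...#.###.
....##.v.
.....##..
.........
step 28: .........
.........
.........
....##...
...#.....
...#.###.
....##<#.
.....##..
.........
step 29: .........
.........
.........
....##...
...#.....
...#.#^#.
....####.
.....##..
.........
step 30: .........
.........
.........
....##...
...#.....
...#.<.#.
....####.
.....##..
.........

west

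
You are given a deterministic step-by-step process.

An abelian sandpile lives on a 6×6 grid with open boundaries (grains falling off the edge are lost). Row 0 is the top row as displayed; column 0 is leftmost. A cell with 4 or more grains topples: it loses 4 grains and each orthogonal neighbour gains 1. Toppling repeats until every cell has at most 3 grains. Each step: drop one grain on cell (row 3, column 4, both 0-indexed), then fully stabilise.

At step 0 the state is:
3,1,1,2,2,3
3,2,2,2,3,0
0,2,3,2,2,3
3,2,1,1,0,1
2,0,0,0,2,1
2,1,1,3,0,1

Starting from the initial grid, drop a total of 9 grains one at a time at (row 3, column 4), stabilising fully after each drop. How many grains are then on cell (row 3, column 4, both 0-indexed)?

2

step 0: 3,1,1,2,2,3
3,2,2,2,3,0
0,2,3,2,2,3
3,2,1,1,0,1
2,0,0,0,2,1
2,1,1,3,0,1
step 1: 3,1,1,2,2,3
3,2,2,2,3,0
0,2,3,2,2,3
3,2,1,1,1,1
2,0,0,0,2,1
2,1,1,3,0,1
step 2: 3,1,1,2,2,3
3,2,2,2,3,0
0,2,3,2,2,3
3,2,1,1,2,1
2,0,0,0,2,1
2,1,1,3,0,1
step 3: 3,1,1,2,2,3
3,2,2,2,3,0
0,2,3,2,2,3
3,2,1,1,3,1
2,0,0,0,2,1
2,1,1,3,0,1
step 4: 3,1,1,2,2,3
3,2,2,2,3,0
0,2,3,2,3,3
3,2,1,2,0,2
2,0,0,0,3,1
2,1,1,3,0,1
step 5: 3,1,1,2,2,3
3,2,2,2,3,0
0,2,3,2,3,3
3,2,1,2,1,2
2,0,0,0,3,1
2,1,1,3,0,1
step 6: 3,1,1,2,2,3
3,2,2,2,3,0
0,2,3,2,3,3
3,2,1,2,2,2
2,0,0,0,3,1
2,1,1,3,0,1
step 7: 3,1,1,2,2,3
3,2,2,2,3,0
0,2,3,2,3,3
3,2,1,2,3,2
2,0,0,0,3,1
2,1,1,3,0,1
step 8: 3,1,1,2,3,3
3,2,2,3,0,2
0,2,3,3,2,1
3,2,1,3,3,0
2,0,0,1,0,3
2,1,1,3,1,1
step 9: 3,1,2,3,3,3
3,3,0,1,2,2
0,3,1,3,0,2
3,2,3,1,2,1
2,0,0,2,1,3
2,1,1,3,1,1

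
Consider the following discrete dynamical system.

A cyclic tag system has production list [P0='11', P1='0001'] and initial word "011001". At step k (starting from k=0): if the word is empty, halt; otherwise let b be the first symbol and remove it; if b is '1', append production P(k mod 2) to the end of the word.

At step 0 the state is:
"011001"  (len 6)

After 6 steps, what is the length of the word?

gen 0: "011001"  (len 6)
gen 1: "11001"  (len 5)
gen 2: "10010001"  (len 8)
gen 3: "001000111"  (len 9)
gen 4: "01000111"  (len 8)
gen 5: "1000111"  (len 7)
gen 6: "0001110001"  (len 10)

10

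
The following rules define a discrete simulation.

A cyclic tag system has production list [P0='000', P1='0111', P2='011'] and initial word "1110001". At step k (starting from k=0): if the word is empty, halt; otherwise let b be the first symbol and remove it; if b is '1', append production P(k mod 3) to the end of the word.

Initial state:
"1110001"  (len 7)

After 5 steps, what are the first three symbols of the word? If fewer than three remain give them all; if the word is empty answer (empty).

[0] "1110001"  (len 7)
[1] "110001000"  (len 9)
[2] "100010000111"  (len 12)
[3] "00010000111011"  (len 14)
[4] "0010000111011"  (len 13)
[5] "010000111011"  (len 12)

010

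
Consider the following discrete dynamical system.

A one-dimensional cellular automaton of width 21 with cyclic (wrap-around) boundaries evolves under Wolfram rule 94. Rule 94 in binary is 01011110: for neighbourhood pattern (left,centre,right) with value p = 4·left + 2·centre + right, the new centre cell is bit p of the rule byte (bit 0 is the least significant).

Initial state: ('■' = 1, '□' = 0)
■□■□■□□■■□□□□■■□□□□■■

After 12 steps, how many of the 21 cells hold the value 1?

13

gen 0: ■□■□■□□■■□□□□■■□□□□■■
gen 1: ■□■□■■■■■■□□■■■■□□■■□
gen 2: ■□■□■□□□□■■■■□□■■■■■□
gen 3: ■□■□■■□□■■□□■■■■□□□■□
gen 4: ■□■□■■■■■■■■■□□■■□■■□
gen 5: ■□■□■□□□□□□□■■■■■□■■□
gen 6: ■□■□■■□□□□□■■□□□■□■■□
gen 7: ■□■□■■■□□□■■■■□■■□■■□
gen 8: ■□■□■□■■□■■□□■□■■□■■□
gen 9: ■□■□■□■■□■■■■■□■■□■■□
gen 10: ■□■□■□■■□■□□□■□■■□■■□
gen 11: ■□■□■□■■□■■□■■□■■□■■□
gen 12: ■□■□■□■■□■■□■■□■■□■■□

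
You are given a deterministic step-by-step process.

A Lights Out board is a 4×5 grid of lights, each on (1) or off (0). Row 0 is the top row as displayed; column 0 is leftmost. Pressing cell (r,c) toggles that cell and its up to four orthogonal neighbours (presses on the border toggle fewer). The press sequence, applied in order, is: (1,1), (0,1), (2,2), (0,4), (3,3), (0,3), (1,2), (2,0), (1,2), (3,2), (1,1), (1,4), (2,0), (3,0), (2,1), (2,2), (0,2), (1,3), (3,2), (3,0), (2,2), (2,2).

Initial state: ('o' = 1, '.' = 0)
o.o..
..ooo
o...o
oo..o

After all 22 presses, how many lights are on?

gen 0: o.o..
..ooo
o...o
oo..o
gen 1: ooo..
oo.oo
oo..o
oo..o
gen 2: .....
o..oo
oo..o
oo..o
gen 3: .....
o.ooo
o.ooo
ooo.o
gen 4: ...oo
o.oo.
o.ooo
ooo.o
gen 5: ...oo
o.oo.
o.o.o
oo.o.
gen 6: ..o..
o.o..
o.o.o
oo.o.
gen 7: .....
oo.o.
o...o
oo.o.
gen 8: .....
.o.o.
.o..o
.o.o.
gen 9: ..o..
..o..
.oo.o
.o.o.
gen 10: ..o..
..o..
.o..o
..o..
gen 11: .oo..
oo...
....o
..o..
gen 12: .oo.o
oo.oo
.....
..o..
gen 13: .oo.o
.o.oo
oo...
o.o..
gen 14: .oo.o
.o.oo
.o...
.oo..
gen 15: .oo.o
...oo
o.o..
..o..
gen 16: .oo.o
..ooo
oo.o.
.....
gen 17: ...oo
...oo
oo.o.
.....
gen 18: ....o
..o..
oo...
.....
gen 19: ....o
..o..
ooo..
.ooo.
gen 20: ....o
..o..
.oo..
o.oo.
gen 21: ....o
.....
...o.
o..o.
gen 22: ....o
..o..
.oo..
o.oo.

7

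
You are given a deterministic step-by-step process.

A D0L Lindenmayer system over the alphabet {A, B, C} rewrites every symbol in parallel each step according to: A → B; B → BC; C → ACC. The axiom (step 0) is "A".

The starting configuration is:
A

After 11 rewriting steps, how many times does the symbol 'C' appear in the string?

2513

k=0  A
k=1  B
k=2  BC
k=3  BCACC
k=4  BCACCBACCACC
k=5  BCACCBACCACCBCBACCACCBACCACC
k=6  BCACCBACCACCBCBACCACCBACCACCBCACCBCBACCACCBACCACCBCBACCACCBACCACC
k=7  BCACCBACCACCBCBACCACCBACCACCBCACCBCBACCACCBACCACCBCBACCACC…CCACCBCBACCACCBACCACCBCACCBCBACCACCBACCACCBCBACCACCBACCACC  (len 151)
k=8  BCACCBACCACCBCBACCACCBACCACCBCACCBCBACCACCBACCACCBCBACCACC…CCACCBCBACCACCBACCACCBCACCBCBACCACCBACCACCBCBACCACCBACCACC  (len 351)
k=9  BCACCBACCACCBCBACCACCBACCACCBCACCBCBACCACCBACCACCBCBACCACC…CCACCBCBACCACCBACCACCBCACCBCBACCACCBACCACCBCBACCACCBACCACC  (len 816)
k=10  BCACCBACCACCBCBACCACCBACCACCBCACCBCBACCACCBACCACCBCBACCACC…CCACCBCBACCACCBACCACCBCACCBCBACCACCBACCACCBCBACCACCBACCACC  (len 1897)
k=11  BCACCBACCACCBCBACCACCBACCACCBCACCBCBACCACCBACCACCBCBACCACC…CCACCBCBACCACCBACCACCBCACCBCBACCACCBACCACCBCBACCACCBACCACC  (len 4410)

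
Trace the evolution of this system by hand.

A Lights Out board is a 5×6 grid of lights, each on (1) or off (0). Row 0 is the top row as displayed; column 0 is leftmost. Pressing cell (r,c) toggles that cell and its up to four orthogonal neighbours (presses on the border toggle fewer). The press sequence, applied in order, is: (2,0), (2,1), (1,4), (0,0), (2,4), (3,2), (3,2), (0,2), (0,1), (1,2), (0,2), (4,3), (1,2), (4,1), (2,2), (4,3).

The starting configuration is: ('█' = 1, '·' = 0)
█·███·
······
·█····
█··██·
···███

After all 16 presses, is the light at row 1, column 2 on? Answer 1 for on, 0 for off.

1

k=0  █·███·
······
·█····
█··██·
···███
k=1  █·███·
█·····
█·····
···██·
···███
k=2  █·███·
██····
·██···
·█·██·
···███
k=3  █·██··
██·███
·██·█·
·█·██·
···███
k=4  ·███··
·█·███
·██·█·
·█·██·
···███
k=5  ·███··
·█·█·█
·███·█
·█·█··
···███
k=6  ·███··
·█·█·█
·█·█·█
··█···
··████
k=7  ·███··
·█·█·█
·███·█
·█·█··
···███
k=8  ······
·███·█
·███·█
·█·█··
···███
k=9  ███···
··██·█
·███·█
·█·█··
···███
k=10  ██····
·█···█
·█·█·█
·█·█··
···███
k=11  █·██··
·██··█
·█·█·█
·█·█··
···███
k=12  █·██··
·██··█
·█·█·█
·█····
··█··█
k=13  █··█··
···█·█
·███·█
·█····
··█··█
k=14  █··█··
···█·█
·███·█
······
██···█
k=15  █··█··
··██·█
·····█
··█···
██···█
k=16  █··█··
··██·█
·····█
··██··
██████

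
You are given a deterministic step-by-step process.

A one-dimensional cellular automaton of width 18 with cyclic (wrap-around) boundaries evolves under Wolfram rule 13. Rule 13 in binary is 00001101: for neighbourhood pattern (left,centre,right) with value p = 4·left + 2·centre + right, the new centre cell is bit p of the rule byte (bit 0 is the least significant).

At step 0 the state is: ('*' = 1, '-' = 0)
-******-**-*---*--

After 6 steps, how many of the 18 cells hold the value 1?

8

gen 0: -******-**-*---*--
gen 1: -*------*--*-*-*-*
gen 2: -*-****-*--*-*-*-*
gen 3: -*-*----*--*-*-*-*
gen 4: -*-*-**-*--*-*-*-*
gen 5: -*-*-*--*--*-*-*-*
gen 6: -*-*-*--*--*-*-*-*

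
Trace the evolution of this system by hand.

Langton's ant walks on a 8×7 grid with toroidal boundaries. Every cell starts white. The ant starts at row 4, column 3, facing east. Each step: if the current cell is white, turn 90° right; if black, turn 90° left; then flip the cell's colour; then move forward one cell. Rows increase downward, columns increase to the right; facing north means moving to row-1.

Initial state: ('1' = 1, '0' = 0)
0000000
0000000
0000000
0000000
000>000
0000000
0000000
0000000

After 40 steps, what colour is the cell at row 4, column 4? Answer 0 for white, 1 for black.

0) 0000000
0000000
0000000
0000000
000>000
0000000
0000000
0000000
1) 0000000
0000000
0000000
0000000
0001000
000v000
0000000
0000000
2) 0000000
0000000
0000000
0000000
0001000
00<1000
0000000
0000000
3) 0000000
0000000
0000000
0000000
00^1000
0011000
0000000
0000000
4) 0000000
0000000
0000000
0000000
001>000
0011000
0000000
0000000
5) 0000000
0000000
0000000
000^000
0010000
0011000
0000000
0000000
6) 0000000
0000000
0000000
0001>00
0010000
0011000
0000000
0000000
7) 0000000
0000000
0000000
0001100
0010v00
0011000
0000000
0000000
8) 0000000
0000000
0000000
0001100
001<100
0011000
0000000
0000000
9) 0000000
0000000
0000000
000^100
0011100
0011000
0000000
0000000
10) 0000000
0000000
0000000
00<0100
0011100
0011000
0000000
0000000
11) 0000000
0000000
00^0000
0010100
0011100
0011000
0000000
0000000
12) 0000000
0000000
001>000
0010100
0011100
0011000
0000000
0000000
13) 0000000
0000000
0011000
001v100
0011100
0011000
0000000
0000000
14) 0000000
0000000
0011000
00<1100
0011100
0011000
0000000
0000000
15) 0000000
0000000
0011000
0001100
00v1100
0011000
0000000
0000000
16) 0000000
0000000
0011000
0001100
000>100
0011000
0000000
0000000
17) 0000000
0000000
0011000
000^100
0000100
0011000
0000000
0000000
18) 0000000
0000000
0011000
00<0100
0000100
0011000
0000000
0000000
19) 0000000
0000000
00^1000
0010100
0000100
0011000
0000000
0000000
20) 0000000
0000000
0<01000
0010100
0000100
0011000
0000000
0000000
21) 0000000
0^00000
0101000
0010100
0000100
0011000
0000000
0000000
22) 0000000
01>0000
0101000
0010100
0000100
0011000
0000000
0000000
23) 0000000
0110000
01v1000
0010100
0000100
0011000
0000000
0000000
24) 0000000
0110000
0<11000
0010100
0000100
0011000
0000000
0000000
25) 0000000
0110000
0011000
0v10100
0000100
0011000
0000000
0000000
26) 0000000
0110000
0011000
<110100
0000100
0011000
0000000
0000000
27) 0000000
0110000
^011000
1110100
0000100
0011000
0000000
0000000
28) 0000000
0110000
1>11000
1110100
0000100
0011000
0000000
0000000
29) 0000000
0110000
1111000
1v10100
0000100
0011000
0000000
0000000
30) 0000000
0110000
1111000
10>0100
0000100
0011000
0000000
0000000
31) 0000000
0110000
11^1000
1000100
0000100
0011000
0000000
0000000
32) 0000000
0110000
1<01000
1000100
0000100
0011000
0000000
0000000
33) 0000000
0110000
1001000
1v00100
0000100
0011000
0000000
0000000
34) 0000000
0110000
1001000
<100100
0000100
0011000
0000000
0000000
35) 0000000
0110000
1001000
0100100
v000100
0011000
0000000
0000000
36) 0000000
0110000
1001000
0100100
100010<
0011000
0000000
0000000
37) 0000000
0110000
1001000
010010^
1000101
0011000
0000000
0000000
38) 0000000
0110000
1001000
>100101
1000101
0011000
0000000
0000000
39) 0000000
0110000
1001000
1100101
v000101
0011000
0000000
0000000
40) 0000000
0110000
1001000
1100101
0>00101
0011000
0000000
0000000

1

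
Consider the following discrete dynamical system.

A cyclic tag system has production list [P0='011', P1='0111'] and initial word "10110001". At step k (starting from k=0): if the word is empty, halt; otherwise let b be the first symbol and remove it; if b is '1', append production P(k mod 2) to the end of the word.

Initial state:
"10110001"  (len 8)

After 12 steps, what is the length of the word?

17

[0] "10110001"  (len 8)
[1] "0110001011"  (len 10)
[2] "110001011"  (len 9)
[3] "10001011011"  (len 11)
[4] "00010110110111"  (len 14)
[5] "0010110110111"  (len 13)
[6] "010110110111"  (len 12)
[7] "10110110111"  (len 11)
[8] "01101101110111"  (len 14)
[9] "1101101110111"  (len 13)
[10] "1011011101110111"  (len 16)
[11] "011011101110111011"  (len 18)
[12] "11011101110111011"  (len 17)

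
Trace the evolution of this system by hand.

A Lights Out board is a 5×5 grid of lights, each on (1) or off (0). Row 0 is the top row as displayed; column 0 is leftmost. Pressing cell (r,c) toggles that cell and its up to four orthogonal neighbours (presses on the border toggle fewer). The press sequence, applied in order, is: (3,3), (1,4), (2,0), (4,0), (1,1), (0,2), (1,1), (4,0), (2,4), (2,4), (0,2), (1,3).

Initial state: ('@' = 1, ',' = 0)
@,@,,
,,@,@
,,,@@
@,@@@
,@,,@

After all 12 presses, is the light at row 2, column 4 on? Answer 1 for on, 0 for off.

0

0) @,@,,
,,@,@
,,,@@
@,@@@
,@,,@
1) @,@,,
,,@,@
,,,,@
@,,,,
,@,@@
2) @,@,@
,,@@,
,,,,,
@,,,,
,@,@@
3) @,@,@
@,@@,
@@,,,
,,,,,
,@,@@
4) @,@,@
@,@@,
@@,,,
@,,,,
@,,@@
5) @@@,@
,@,@,
@,,,,
@,,,,
@,,@@
6) @,,@@
,@@@,
@,,,,
@,,,,
@,,@@
7) @@,@@
@,,@,
@@,,,
@,,,,
@,,@@
8) @@,@@
@,,@,
@@,,,
,,,,,
,@,@@
9) @@,@@
@,,@@
@@,@@
,,,,@
,@,@@
10) @@,@@
@,,@,
@@,,,
,,,,,
,@,@@
11) @,@,@
@,@@,
@@,,,
,,,,,
,@,@@
12) @,@@@
@,,,@
@@,@,
,,,,,
,@,@@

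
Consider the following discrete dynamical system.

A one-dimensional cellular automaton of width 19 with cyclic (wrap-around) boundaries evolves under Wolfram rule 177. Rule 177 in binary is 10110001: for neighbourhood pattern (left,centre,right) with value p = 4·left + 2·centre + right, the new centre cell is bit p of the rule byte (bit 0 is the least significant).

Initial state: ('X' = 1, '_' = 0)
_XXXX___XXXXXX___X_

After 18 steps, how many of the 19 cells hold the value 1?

[0] _XXXX___XXXXXX___X_
[1] __XX_XX__XXXX_XX__X
[2] X___X__X__XX_X__X__
[3] _XX__X__X___X_X__X_
[4] ___X__X__XX__X_X__X
[5] XX__X__X___X__X_X__
[6] __X__X__XX__X__X_X_
[7] X__X__X___X__X__X_X
[8] _X__X__XX__X__X__X_
[9] __X__X___X__X__X__X
[10] X__X__XX__X__X__X__
[11] _X__X___X__X__X__X_
[12] __X__XX__X__X__X__X
[13] X__X___X__X__X__X__
[14] _X__XX__X__X__X__X_
[15] __X___X__X__X__X__X
[16] X__XX__X__X__X__X__
[17] _X___X__X__X__X__X_
[18] __XX__X__X__X__X__X

7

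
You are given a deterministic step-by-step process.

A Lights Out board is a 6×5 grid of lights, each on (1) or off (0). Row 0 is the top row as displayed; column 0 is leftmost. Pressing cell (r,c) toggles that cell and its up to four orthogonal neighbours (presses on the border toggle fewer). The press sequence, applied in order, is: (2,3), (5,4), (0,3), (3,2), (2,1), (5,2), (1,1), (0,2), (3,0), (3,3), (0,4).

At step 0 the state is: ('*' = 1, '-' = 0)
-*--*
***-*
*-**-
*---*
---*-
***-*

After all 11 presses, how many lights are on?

gen 0: -*--*
***-*
*-**-
*---*
---*-
***-*
gen 1: -*--*
*****
*---*
*--**
---*-
***-*
gen 2: -*--*
*****
*---*
*--**
---**
****-
gen 3: -***-
***-*
*---*
*--**
---**
****-
gen 4: -***-
***-*
*-*-*
***-*
--***
****-
gen 5: -***-
*-*-*
-*--*
*-*-*
--***
****-
gen 6: -***-
*-*-*
-*--*
*-*-*
---**
*----
gen 7: --**-
-*--*
----*
*-*-*
---**
*----
gen 8: -*---
-**-*
----*
*-*-*
---**
*----
gen 9: -*---
-**-*
*---*
-**-*
*--**
*----
gen 10: -*---
-**-*
*--**
-*-*-
*---*
*----
gen 11: -*-**
-**--
*--**
-*-*-
*---*
*----

13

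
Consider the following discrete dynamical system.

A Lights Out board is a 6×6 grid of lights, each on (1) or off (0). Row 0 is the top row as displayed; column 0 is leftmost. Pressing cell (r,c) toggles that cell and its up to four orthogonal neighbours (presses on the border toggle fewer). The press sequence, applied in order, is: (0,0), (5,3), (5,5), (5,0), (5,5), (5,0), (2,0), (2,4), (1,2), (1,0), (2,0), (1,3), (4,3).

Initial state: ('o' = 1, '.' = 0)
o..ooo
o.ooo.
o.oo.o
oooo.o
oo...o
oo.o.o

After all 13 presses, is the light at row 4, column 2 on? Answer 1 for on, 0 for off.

1

0) o..ooo
o.ooo.
o.oo.o
oooo.o
oo...o
oo.o.o
1) .o.ooo
..ooo.
o.oo.o
oooo.o
oo...o
oo.o.o
2) .o.ooo
..ooo.
o.oo.o
oooo.o
oo.o.o
ooo.oo
3) .o.ooo
..ooo.
o.oo.o
oooo.o
oo.o..
ooo...
4) .o.ooo
..ooo.
o.oo.o
oooo.o
.o.o..
..o...
5) .o.ooo
..ooo.
o.oo.o
oooo.o
.o.o.o
..o.oo
6) .o.ooo
..ooo.
o.oo.o
oooo.o
oo.o.o
ooo.oo
7) .o.ooo
o.ooo.
.ooo.o
.ooo.o
oo.o.o
ooo.oo
8) .o.ooo
o.oo..
.oo.o.
.ooooo
oo.o.o
ooo.oo
9) .ooooo
oo....
.o..o.
.ooooo
oo.o.o
ooo.oo
10) oooooo
......
oo..o.
.ooooo
oo.o.o
ooo.oo
11) oooooo
o.....
....o.
oooooo
oo.o.o
ooo.oo
12) ooo.oo
o.ooo.
...oo.
oooooo
oo.o.o
ooo.oo
13) ooo.oo
o.ooo.
...oo.
ooo.oo
ooo.oo
oooooo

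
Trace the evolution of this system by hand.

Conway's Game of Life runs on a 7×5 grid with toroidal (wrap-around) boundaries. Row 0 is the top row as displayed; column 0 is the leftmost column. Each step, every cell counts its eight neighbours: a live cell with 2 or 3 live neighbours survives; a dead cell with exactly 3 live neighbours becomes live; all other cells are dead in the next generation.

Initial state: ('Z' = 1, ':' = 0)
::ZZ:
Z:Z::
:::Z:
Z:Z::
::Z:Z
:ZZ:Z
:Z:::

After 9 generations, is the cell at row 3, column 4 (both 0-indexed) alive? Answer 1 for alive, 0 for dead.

1

step 0: ::ZZ:
Z:Z::
:::Z:
Z:Z::
::Z:Z
:ZZ:Z
:Z:::
step 1: ::ZZ:
:ZZ:Z
::ZZZ
:ZZ:Z
::Z:Z
:ZZ::
ZZ:::
step 2: :::ZZ
ZZ::Z
::::Z
:Z::Z
:::::
::ZZ:
Z::Z:
step 3: :ZZZ:
:::::
:Z:ZZ
Z::::
::ZZ:
::ZZZ
:::::
step 4: ::Z::
ZZ::Z
Z:::Z
ZZ:::
:ZZ::
::Z:Z
:Z::Z
step 5: ::ZZZ
:Z:ZZ
:::::
::Z:Z
::ZZ:
::Z::
ZZZ::
step 6: :::::
Z:::Z
Z:Z:Z
::Z::
:ZZ::
:::::
Z:::Z
step 7: :::::
ZZ:ZZ
Z:::Z
Z:Z::
:ZZ::
ZZ:::
:::::
step 8: Z:::Z
:Z:Z:
::Z::
Z:ZZZ
::Z::
ZZZ::
:::::
step 9: Z:::Z
ZZZZZ
Z::::
::Z:Z
:::::
:ZZ::
::::Z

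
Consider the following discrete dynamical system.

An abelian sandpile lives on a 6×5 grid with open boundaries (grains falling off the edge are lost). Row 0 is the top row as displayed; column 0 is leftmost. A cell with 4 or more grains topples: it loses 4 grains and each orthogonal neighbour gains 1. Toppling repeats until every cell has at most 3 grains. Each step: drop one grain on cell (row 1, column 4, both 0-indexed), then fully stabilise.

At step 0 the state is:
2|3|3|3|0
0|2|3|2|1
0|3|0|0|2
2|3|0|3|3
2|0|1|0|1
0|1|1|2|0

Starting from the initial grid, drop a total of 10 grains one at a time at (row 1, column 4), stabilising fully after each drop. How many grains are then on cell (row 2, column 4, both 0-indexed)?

2

gen 0: 2|3|3|3|0
0|2|3|2|1
0|3|0|0|2
2|3|0|3|3
2|0|1|0|1
0|1|1|2|0
gen 1: 2|3|3|3|0
0|2|3|2|2
0|3|0|0|2
2|3|0|3|3
2|0|1|0|1
0|1|1|2|0
gen 2: 2|3|3|3|0
0|2|3|2|3
0|3|0|0|2
2|3|0|3|3
2|0|1|0|1
0|1|1|2|0
gen 3: 2|3|3|3|1
0|2|3|3|0
0|3|0|0|3
2|3|0|3|3
2|0|1|0|1
0|1|1|2|0
gen 4: 2|3|3|3|1
0|2|3|3|1
0|3|0|0|3
2|3|0|3|3
2|0|1|0|1
0|1|1|2|0
gen 5: 2|3|3|3|1
0|2|3|3|2
0|3|0|0|3
2|3|0|3|3
2|0|1|0|1
0|1|1|2|0
gen 6: 2|3|3|3|1
0|2|3|3|3
0|3|0|0|3
2|3|0|3|3
2|0|1|0|1
0|1|1|2|0
gen 7: 3|1|2|1|3
1|1|2|2|2
1|1|2|3|1
3|0|2|0|1
2|1|1|1|2
0|1|1|2|0
gen 8: 3|1|2|1|3
1|1|2|2|3
1|1|2|3|1
3|0|2|0|1
2|1|1|1|2
0|1|1|2|0
gen 9: 3|1|2|2|0
1|1|2|3|1
1|1|2|3|2
3|0|2|0|1
2|1|1|1|2
0|1|1|2|0
gen 10: 3|1|2|2|0
1|1|2|3|2
1|1|2|3|2
3|0|2|0|1
2|1|1|1|2
0|1|1|2|0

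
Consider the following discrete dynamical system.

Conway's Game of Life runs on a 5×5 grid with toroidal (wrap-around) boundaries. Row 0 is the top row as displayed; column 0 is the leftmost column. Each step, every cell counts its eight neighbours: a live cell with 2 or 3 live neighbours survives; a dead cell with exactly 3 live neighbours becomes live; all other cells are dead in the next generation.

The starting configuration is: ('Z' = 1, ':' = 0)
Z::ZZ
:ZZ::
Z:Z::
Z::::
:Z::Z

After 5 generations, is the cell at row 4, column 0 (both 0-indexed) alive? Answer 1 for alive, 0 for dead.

1

[0] Z::ZZ
:ZZ::
Z:Z::
Z::::
:Z::Z
[1] :::ZZ
::Z::
Z:Z::
Z:::Z
:Z:Z:
[2] :::ZZ
:ZZ:Z
Z::ZZ
Z:ZZZ
::ZZ:
[3] ZZ::Z
:ZZ::
:::::
Z::::
ZZ:::
[4] ::::Z
:ZZ::
:Z:::
ZZ:::
:::::
[5] :::::
ZZZ::
:::::
ZZ:::
Z::::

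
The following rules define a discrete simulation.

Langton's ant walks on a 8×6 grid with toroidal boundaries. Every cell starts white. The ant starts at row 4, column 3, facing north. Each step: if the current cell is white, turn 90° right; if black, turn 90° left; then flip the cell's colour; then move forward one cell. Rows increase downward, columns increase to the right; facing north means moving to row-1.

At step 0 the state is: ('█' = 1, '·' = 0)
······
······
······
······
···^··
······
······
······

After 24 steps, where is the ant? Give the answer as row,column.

0) ······
······
······
······
···^··
······
······
······
1) ······
······
······
······
···█>·
······
······
······
2) ······
······
······
······
···██·
····v·
······
······
3) ······
······
······
······
···██·
···<█·
······
······
4) ······
······
······
······
···^█·
···██·
······
······
5) ······
······
······
······
··<·█·
···██·
······
······
6) ······
······
······
··^···
··█·█·
···██·
······
······
7) ······
······
······
··█>··
··█·█·
···██·
······
······
8) ······
······
······
··██··
··█v█·
···██·
······
······
9) ······
······
······
··██··
··<██·
···██·
······
······
10) ······
······
······
··██··
···██·
··v██·
······
······
11) ······
······
······
··██··
···██·
·<███·
······
······
12) ······
······
······
··██··
·^·██·
·████·
······
······
13) ······
······
······
··██··
·█>██·
·████·
······
······
14) ······
······
······
··██··
·████·
·█v██·
······
······
15) ······
······
······
··██··
·████·
·█·>█·
······
······
16) ······
······
······
··██··
·██^█·
·█··█·
······
······
17) ······
······
······
··██··
·█<·█·
·█··█·
······
······
18) ······
······
······
··██··
·█··█·
·█v·█·
······
······
19) ······
······
······
··██··
·█··█·
·<█·█·
······
······
20) ······
······
······
··██··
·█··█·
··█·█·
·v····
······
21) ······
······
······
··██··
·█··█·
··█·█·
<█····
······
22) ······
······
······
··██··
·█··█·
^·█·█·
██····
······
23) ······
······
······
··██··
·█··█·
█>█·█·
██····
······
24) ······
······
······
··██··
·█··█·
███·█·
█v····
······

6,1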